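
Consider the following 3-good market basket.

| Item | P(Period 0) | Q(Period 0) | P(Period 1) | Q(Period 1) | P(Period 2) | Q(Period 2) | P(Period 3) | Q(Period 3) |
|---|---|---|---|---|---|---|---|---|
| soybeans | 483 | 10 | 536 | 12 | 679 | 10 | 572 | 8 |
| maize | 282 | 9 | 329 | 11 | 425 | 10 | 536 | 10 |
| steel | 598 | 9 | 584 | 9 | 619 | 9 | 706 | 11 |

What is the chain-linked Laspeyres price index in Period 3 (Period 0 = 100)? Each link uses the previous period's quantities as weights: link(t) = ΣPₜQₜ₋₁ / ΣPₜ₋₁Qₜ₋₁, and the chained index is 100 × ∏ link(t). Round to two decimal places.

Link Period 0→Period 1:
ΣP(Period 1)Q(Period 0) = 536×10 + 329×9 + 584×9 = 5360 + 2961 + 5256 = 13577
ΣP(Period 0)Q(Period 0) = 483×10 + 282×9 + 598×9 = 4830 + 2538 + 5382 = 12750
link = 13577/12750 = 1.064863
Link Period 1→Period 2:
ΣP(Period 2)Q(Period 1) = 679×12 + 425×11 + 619×9 = 8148 + 4675 + 5571 = 18394
ΣP(Period 1)Q(Period 1) = 536×12 + 329×11 + 584×9 = 6432 + 3619 + 5256 = 15307
link = 18394/15307 = 1.201672
Link Period 2→Period 3:
ΣP(Period 3)Q(Period 2) = 572×10 + 536×10 + 706×9 = 5720 + 5360 + 6354 = 17434
ΣP(Period 2)Q(Period 2) = 679×10 + 425×10 + 619×9 = 6790 + 4250 + 5571 = 16611
link = 17434/16611 = 1.049545
Chained index = 100 × 1.064863 × 1.201672 × 1.049545 = 134.3015

134.30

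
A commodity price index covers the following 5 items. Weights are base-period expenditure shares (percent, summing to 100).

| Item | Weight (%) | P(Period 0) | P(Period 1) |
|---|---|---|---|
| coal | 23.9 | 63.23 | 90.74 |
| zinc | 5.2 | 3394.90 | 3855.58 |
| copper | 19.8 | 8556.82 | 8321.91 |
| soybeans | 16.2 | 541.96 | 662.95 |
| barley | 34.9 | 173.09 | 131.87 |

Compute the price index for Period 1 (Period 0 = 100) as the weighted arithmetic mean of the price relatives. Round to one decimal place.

coal: 23.9 × (90.74/63.23) = 23.9 × 1.435078 = 34.2984
zinc: 5.2 × (3855.58/3394.90) = 5.2 × 1.135698 = 5.9056
copper: 19.8 × (8321.91/8556.82) = 19.8 × 0.972547 = 19.2564
soybeans: 16.2 × (662.95/541.96) = 16.2 × 1.223245 = 19.8166
barley: 34.9 × (131.87/173.09) = 34.9 × 0.761858 = 26.5888
Index = Σ wᵢ·(p₁ᵢ/p₀ᵢ) = 34.2984 + 5.9056 + 19.2564 + 19.8166 + 26.5888 = 105.8658

105.9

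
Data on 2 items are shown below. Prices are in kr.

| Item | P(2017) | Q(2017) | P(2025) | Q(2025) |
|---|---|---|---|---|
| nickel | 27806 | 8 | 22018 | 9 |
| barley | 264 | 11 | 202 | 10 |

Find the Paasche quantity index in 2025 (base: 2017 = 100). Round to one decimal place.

Paasche quantity index uses current-period prices as weights.
ΣP(2025)·Q(2025) = 22018×9 + 202×10 = 198162 + 2020 = 200182
ΣP(2025)·Q(2017) = 22018×8 + 202×11 = 176144 + 2222 = 178366
Index = 200182 / 178366 × 100 = 112.2310

112.2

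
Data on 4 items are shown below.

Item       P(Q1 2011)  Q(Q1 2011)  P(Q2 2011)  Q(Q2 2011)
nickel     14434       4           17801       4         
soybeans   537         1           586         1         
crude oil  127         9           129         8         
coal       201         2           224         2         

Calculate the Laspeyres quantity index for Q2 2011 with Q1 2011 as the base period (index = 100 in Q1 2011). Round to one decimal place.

Laspeyres quantity index uses base-period prices as weights.
ΣP(Q1 2011)·Q(Q2 2011) = 14434×4 + 537×1 + 127×8 + 201×2 = 57736 + 537 + 1016 + 402 = 59691
ΣP(Q1 2011)·Q(Q1 2011) = 14434×4 + 537×1 + 127×9 + 201×2 = 57736 + 537 + 1143 + 402 = 59818
Index = 59691 / 59818 × 100 = 99.7877

99.8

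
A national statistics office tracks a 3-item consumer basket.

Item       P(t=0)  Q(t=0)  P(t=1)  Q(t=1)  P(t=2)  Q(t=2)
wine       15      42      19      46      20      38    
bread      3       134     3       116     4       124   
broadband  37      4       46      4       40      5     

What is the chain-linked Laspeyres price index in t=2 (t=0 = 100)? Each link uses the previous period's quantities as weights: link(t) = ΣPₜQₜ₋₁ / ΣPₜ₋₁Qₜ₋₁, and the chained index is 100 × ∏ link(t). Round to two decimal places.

Link t=0→t=1:
ΣP(t=1)Q(t=0) = 19×42 + 3×134 + 46×4 = 798 + 402 + 184 = 1384
ΣP(t=0)Q(t=0) = 15×42 + 3×134 + 37×4 = 630 + 402 + 148 = 1180
link = 1384/1180 = 1.172881
Link t=1→t=2:
ΣP(t=2)Q(t=1) = 20×46 + 4×116 + 40×4 = 920 + 464 + 160 = 1544
ΣP(t=1)Q(t=1) = 19×46 + 3×116 + 46×4 = 874 + 348 + 184 = 1406
link = 1544/1406 = 1.098151
Chained index = 100 × 1.172881 × 1.098151 = 128.8001

128.80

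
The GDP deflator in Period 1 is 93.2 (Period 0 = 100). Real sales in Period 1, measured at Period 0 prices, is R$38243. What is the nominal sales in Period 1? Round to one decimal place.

35642.5

Nominal = Real × (Index/100) = 38243 × (93.2/100)
        = 38243 × 0.932 = 35642.4760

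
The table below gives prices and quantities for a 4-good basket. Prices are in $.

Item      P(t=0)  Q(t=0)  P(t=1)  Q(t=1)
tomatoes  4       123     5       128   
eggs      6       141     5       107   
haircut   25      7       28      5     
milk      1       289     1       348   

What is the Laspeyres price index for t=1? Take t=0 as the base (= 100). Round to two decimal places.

100.17

Laspeyres price index uses base-period quantities as weights.
ΣP(t=1)·Q(t=0) = 5×123 + 5×141 + 28×7 + 1×289 = 615 + 705 + 196 + 289 = 1805
ΣP(t=0)·Q(t=0) = 4×123 + 6×141 + 25×7 + 1×289 = 492 + 846 + 175 + 289 = 1802
Index = 1805 / 1802 × 100 = 100.1665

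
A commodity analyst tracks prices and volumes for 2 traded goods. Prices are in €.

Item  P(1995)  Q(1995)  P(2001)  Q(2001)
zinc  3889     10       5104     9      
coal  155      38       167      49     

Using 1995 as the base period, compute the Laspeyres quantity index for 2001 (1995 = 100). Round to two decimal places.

Laspeyres quantity index uses base-period prices as weights.
ΣP(1995)·Q(2001) = 3889×9 + 155×49 = 35001 + 7595 = 42596
ΣP(1995)·Q(1995) = 3889×10 + 155×38 = 38890 + 5890 = 44780
Index = 42596 / 44780 × 100 = 95.1228

95.12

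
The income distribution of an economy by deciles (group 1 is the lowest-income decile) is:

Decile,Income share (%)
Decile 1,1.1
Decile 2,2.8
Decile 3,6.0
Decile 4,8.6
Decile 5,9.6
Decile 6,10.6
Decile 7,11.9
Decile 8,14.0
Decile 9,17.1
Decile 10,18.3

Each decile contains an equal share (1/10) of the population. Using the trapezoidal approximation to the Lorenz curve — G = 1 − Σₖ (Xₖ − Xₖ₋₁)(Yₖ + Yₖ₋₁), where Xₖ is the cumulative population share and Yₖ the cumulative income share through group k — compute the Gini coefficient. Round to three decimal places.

0.306

Cumulative income shares Yₖ: 0.0110, 0.0390, 0.0990, 0.1850, 0.2810, 0.3870, 0.5060, 0.6460, 0.8170, 1.0000
Σ (Xₖ−Xₖ₋₁)(Yₖ+Yₖ₋₁) = (1/10)(0.0110+0.0000) + (1/10)(0.0390+0.0110) + (1/10)(0.0990+0.0390) + (1/10)(0.1850+0.0990) + (1/10)(0.2810+0.1850) + (1/10)(0.3870+0.2810) + (1/10)(0.5060+0.3870) + (1/10)(0.6460+0.5060) + (1/10)(0.8170+0.6460) + (1/10)(1.0000+0.8170)
  = 0.0011 + 0.0050 + 0.0138 + 0.0284 + 0.0466 + 0.0668 + 0.0893 + 0.1152 + 0.1463 + 0.1817 = 0.6942
G = 1 − 0.6942 = 0.3058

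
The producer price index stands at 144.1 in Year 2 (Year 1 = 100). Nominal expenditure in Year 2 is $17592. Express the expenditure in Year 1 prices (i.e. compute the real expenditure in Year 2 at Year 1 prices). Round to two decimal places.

12208.19

Real = Nominal ÷ (Index/100) = 17592 ÷ (144.1/100)
     = 17592 ÷ 1.441 = 12208.1888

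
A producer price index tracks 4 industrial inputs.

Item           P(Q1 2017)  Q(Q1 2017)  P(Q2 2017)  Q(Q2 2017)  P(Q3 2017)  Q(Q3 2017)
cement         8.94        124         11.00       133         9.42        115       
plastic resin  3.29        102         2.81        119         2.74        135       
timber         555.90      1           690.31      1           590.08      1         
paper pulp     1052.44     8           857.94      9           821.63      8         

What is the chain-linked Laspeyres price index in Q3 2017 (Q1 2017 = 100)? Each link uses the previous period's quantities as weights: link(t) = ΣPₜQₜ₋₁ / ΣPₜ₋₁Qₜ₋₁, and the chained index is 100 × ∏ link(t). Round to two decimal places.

Link Q1 2017→Q2 2017:
ΣP(Q2 2017)Q(Q1 2017) = 11.00×124 + 2.81×102 + 690.31×1 + 857.94×8 = 1364 + 286.62 + 690.31 + 6863.52 = 9204.45
ΣP(Q1 2017)Q(Q1 2017) = 8.94×124 + 3.29×102 + 555.90×1 + 1052.44×8 = 1108.56 + 335.58 + 555.9 + 8419.52 = 10419.56
link = 9204.45/10419.56 = 0.883382
Link Q2 2017→Q3 2017:
ΣP(Q3 2017)Q(Q2 2017) = 9.42×133 + 2.74×119 + 590.08×1 + 821.63×9 = 1252.86 + 326.06 + 590.08 + 7394.67 = 9563.67
ΣP(Q2 2017)Q(Q2 2017) = 11.00×133 + 2.81×119 + 690.31×1 + 857.94×9 = 1463 + 334.39 + 690.31 + 7721.46 = 10209.16
link = 9563.67/10209.16 = 0.936773
Chained index = 100 × 0.883382 × 0.936773 = 82.7529

82.75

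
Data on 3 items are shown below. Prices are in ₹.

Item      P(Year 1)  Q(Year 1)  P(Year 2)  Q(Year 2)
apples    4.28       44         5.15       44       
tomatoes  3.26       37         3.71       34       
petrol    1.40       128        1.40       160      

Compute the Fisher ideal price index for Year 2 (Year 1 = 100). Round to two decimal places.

110.75

Laspeyres component (base-period weights):
ΣP(Year 2)Q(Year 1) = 5.15×44 + 3.71×37 + 1.40×128 = 226.6 + 137.27 + 179.2 = 543.07
ΣP(Year 1)Q(Year 1) = 4.28×44 + 3.26×37 + 1.40×128 = 188.32 + 120.62 + 179.2 = 488.14
L = 543.07 / 488.14 × 100 = 111.2529
Paasche component (current-period weights):
ΣP(Year 2)Q(Year 2) = 5.15×44 + 3.71×34 + 1.40×160 = 226.6 + 126.14 + 224 = 576.74
ΣP(Year 1)Q(Year 2) = 4.28×44 + 3.26×34 + 1.40×160 = 188.32 + 110.84 + 224 = 523.16
P = 576.74 / 523.16 × 100 = 110.2416
Fisher = √(L × P) = √(111.2529 × 110.2416) = 110.7461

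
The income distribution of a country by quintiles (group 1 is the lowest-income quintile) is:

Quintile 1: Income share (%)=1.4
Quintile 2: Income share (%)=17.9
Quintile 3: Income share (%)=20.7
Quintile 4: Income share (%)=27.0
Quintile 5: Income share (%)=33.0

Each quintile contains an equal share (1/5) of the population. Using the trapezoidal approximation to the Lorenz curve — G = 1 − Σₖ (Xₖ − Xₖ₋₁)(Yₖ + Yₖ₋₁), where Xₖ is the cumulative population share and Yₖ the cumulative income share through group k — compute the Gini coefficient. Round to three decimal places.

0.289

Cumulative income shares Yₖ: 0.0140, 0.1930, 0.4000, 0.6700, 1.0000
Σ (Xₖ−Xₖ₋₁)(Yₖ+Yₖ₋₁) = (1/5)(0.0140+0.0000) + (1/5)(0.1930+0.0140) + (1/5)(0.4000+0.1930) + (1/5)(0.6700+0.4000) + (1/5)(1.0000+0.6700)
  = 0.0028 + 0.0414 + 0.1186 + 0.2140 + 0.3340 = 0.7108
G = 1 − 0.7108 = 0.2892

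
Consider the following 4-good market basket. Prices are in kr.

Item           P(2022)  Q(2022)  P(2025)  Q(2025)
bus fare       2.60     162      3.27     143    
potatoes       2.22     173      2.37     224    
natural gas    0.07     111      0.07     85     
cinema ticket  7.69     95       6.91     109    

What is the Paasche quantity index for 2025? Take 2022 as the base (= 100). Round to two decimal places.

Paasche quantity index uses current-period prices as weights.
ΣP(2025)·Q(2025) = 3.27×143 + 2.37×224 + 0.07×85 + 6.91×109 = 467.61 + 530.88 + 5.95 + 753.19 = 1757.63
ΣP(2025)·Q(2022) = 3.27×162 + 2.37×173 + 0.07×111 + 6.91×95 = 529.74 + 410.01 + 7.77 + 656.45 = 1603.97
Index = 1757.63 / 1603.97 × 100 = 109.5800

109.58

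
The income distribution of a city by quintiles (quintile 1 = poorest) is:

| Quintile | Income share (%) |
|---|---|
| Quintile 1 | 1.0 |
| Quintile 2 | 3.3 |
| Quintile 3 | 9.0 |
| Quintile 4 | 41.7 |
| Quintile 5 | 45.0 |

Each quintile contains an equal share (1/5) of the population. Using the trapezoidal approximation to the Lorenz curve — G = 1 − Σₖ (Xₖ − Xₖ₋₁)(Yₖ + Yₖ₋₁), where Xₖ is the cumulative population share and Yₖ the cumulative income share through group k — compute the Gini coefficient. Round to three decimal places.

Cumulative income shares Yₖ: 0.0100, 0.0430, 0.1330, 0.5500, 1.0000
Σ (Xₖ−Xₖ₋₁)(Yₖ+Yₖ₋₁) = (1/5)(0.0100+0.0000) + (1/5)(0.0430+0.0100) + (1/5)(0.1330+0.0430) + (1/5)(0.5500+0.1330) + (1/5)(1.0000+0.5500)
  = 0.0020 + 0.0106 + 0.0352 + 0.1366 + 0.3100 = 0.4944
G = 1 − 0.4944 = 0.5056

0.506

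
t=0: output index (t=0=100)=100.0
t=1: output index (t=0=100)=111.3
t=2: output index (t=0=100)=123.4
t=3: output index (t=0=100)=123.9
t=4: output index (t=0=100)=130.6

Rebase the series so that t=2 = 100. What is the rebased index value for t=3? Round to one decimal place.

100.4

Rebased(t=3) = 123.9 / 123.4 × 100 = 100.4052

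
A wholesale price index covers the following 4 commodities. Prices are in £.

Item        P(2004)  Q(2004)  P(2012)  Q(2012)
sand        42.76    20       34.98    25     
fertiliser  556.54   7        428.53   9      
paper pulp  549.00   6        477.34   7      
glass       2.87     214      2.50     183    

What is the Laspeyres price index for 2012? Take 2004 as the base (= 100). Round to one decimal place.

82.0

Laspeyres price index uses base-period quantities as weights.
ΣP(2012)·Q(2004) = 34.98×20 + 428.53×7 + 477.34×6 + 2.50×214 = 699.6 + 2999.71 + 2864.04 + 535 = 7098.35
ΣP(2004)·Q(2004) = 42.76×20 + 556.54×7 + 549.00×6 + 2.87×214 = 855.2 + 3895.78 + 3294 + 614.18 = 8659.16
Index = 7098.35 / 8659.16 × 100 = 81.9750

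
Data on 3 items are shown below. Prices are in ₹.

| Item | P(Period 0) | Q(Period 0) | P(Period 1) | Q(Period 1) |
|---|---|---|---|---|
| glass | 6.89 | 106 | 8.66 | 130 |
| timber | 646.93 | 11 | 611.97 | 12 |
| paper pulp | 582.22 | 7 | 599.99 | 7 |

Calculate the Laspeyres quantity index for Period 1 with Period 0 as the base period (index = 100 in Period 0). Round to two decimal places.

Laspeyres quantity index uses base-period prices as weights.
ΣP(Period 0)·Q(Period 1) = 6.89×130 + 646.93×12 + 582.22×7 = 895.7 + 7763.16 + 4075.54 = 12734.4
ΣP(Period 0)·Q(Period 0) = 6.89×106 + 646.93×11 + 582.22×7 = 730.34 + 7116.23 + 4075.54 = 11922.11
Index = 12734.4 / 11922.11 × 100 = 106.8133

106.81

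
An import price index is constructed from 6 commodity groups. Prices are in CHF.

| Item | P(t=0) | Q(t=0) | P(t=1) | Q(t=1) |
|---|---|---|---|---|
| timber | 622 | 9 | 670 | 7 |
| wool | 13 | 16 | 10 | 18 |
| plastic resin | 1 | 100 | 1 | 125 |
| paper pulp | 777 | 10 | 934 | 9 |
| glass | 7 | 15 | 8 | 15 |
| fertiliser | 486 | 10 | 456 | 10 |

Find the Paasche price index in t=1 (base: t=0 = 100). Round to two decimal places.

Paasche price index uses current-period quantities as weights.
ΣP(t=1)·Q(t=1) = 670×7 + 10×18 + 1×125 + 934×9 + 8×15 + 456×10 = 4690 + 180 + 125 + 8406 + 120 + 4560 = 18081
ΣP(t=0)·Q(t=1) = 622×7 + 13×18 + 1×125 + 777×9 + 7×15 + 486×10 = 4354 + 234 + 125 + 6993 + 105 + 4860 = 16671
Index = 18081 / 16671 × 100 = 108.4578

108.46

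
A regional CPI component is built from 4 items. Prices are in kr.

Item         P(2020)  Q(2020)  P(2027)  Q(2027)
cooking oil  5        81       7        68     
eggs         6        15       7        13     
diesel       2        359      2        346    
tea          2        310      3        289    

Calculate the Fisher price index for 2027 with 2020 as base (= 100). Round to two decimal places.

126.26

Laspeyres component (base-period weights):
ΣP(2027)Q(2020) = 7×81 + 7×15 + 2×359 + 3×310 = 567 + 105 + 718 + 930 = 2320
ΣP(2020)Q(2020) = 5×81 + 6×15 + 2×359 + 2×310 = 405 + 90 + 718 + 620 = 1833
L = 2320 / 1833 × 100 = 126.5685
Paasche component (current-period weights):
ΣP(2027)Q(2027) = 7×68 + 7×13 + 2×346 + 3×289 = 476 + 91 + 692 + 867 = 2126
ΣP(2020)Q(2027) = 5×68 + 6×13 + 2×346 + 2×289 = 340 + 78 + 692 + 578 = 1688
P = 2126 / 1688 × 100 = 125.9479
Fisher = √(L × P) = √(126.5685 × 125.9479) = 126.2578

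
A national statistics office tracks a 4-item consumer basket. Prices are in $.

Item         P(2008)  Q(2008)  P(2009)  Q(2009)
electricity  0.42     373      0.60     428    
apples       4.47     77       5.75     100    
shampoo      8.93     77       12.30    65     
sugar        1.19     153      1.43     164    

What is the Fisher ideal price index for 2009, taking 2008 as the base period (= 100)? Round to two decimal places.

Laspeyres component (base-period weights):
ΣP(2009)Q(2008) = 0.60×373 + 5.75×77 + 12.30×77 + 1.43×153 = 223.8 + 442.75 + 947.1 + 218.79 = 1832.44
ΣP(2008)Q(2008) = 0.42×373 + 4.47×77 + 8.93×77 + 1.19×153 = 156.66 + 344.19 + 687.61 + 182.07 = 1370.53
L = 1832.44 / 1370.53 × 100 = 133.7030
Paasche component (current-period weights):
ΣP(2009)Q(2009) = 0.60×428 + 5.75×100 + 12.30×65 + 1.43×164 = 256.8 + 575 + 799.5 + 234.52 = 1865.82
ΣP(2008)Q(2009) = 0.42×428 + 4.47×100 + 8.93×65 + 1.19×164 = 179.76 + 447 + 580.45 + 195.16 = 1402.37
P = 1865.82 / 1402.37 × 100 = 133.0476
Fisher = √(L × P) = √(133.7030 × 133.0476) = 133.3749

133.37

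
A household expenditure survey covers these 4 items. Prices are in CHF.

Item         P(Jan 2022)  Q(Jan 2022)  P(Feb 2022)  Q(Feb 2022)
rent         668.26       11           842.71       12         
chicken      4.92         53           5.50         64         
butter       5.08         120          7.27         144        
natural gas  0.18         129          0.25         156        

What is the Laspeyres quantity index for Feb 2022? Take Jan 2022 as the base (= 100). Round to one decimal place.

Laspeyres quantity index uses base-period prices as weights.
ΣP(Jan 2022)·Q(Feb 2022) = 668.26×12 + 4.92×64 + 5.08×144 + 0.18×156 = 8019.12 + 314.88 + 731.52 + 28.08 = 9093.6
ΣP(Jan 2022)·Q(Jan 2022) = 668.26×11 + 4.92×53 + 5.08×120 + 0.18×129 = 7350.86 + 260.76 + 609.6 + 23.22 = 8244.44
Index = 9093.6 / 8244.44 × 100 = 110.2998

110.3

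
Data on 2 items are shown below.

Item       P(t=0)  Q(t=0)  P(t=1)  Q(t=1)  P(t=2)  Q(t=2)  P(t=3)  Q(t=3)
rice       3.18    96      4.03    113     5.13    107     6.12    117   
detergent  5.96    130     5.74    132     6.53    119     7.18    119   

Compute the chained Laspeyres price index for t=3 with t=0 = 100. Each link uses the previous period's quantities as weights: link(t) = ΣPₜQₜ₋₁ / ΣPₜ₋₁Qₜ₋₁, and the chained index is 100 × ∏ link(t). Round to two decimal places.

Link t=0→t=1:
ΣP(t=1)Q(t=0) = 4.03×96 + 5.74×130 = 386.88 + 746.2 = 1133.08
ΣP(t=0)Q(t=0) = 3.18×96 + 5.96×130 = 305.28 + 774.8 = 1080.08
link = 1133.08/1080.08 = 1.049070
Link t=1→t=2:
ΣP(t=2)Q(t=1) = 5.13×113 + 6.53×132 = 579.69 + 861.96 = 1441.65
ΣP(t=1)Q(t=1) = 4.03×113 + 5.74×132 = 455.39 + 757.68 = 1213.07
link = 1441.65/1213.07 = 1.188431
Link t=2→t=3:
ΣP(t=3)Q(t=2) = 6.12×107 + 7.18×119 = 654.84 + 854.42 = 1509.26
ΣP(t=2)Q(t=2) = 5.13×107 + 6.53×119 = 548.91 + 777.07 = 1325.98
link = 1509.26/1325.98 = 1.138222
Chained index = 100 × 1.049070 × 1.188431 × 1.138222 = 141.9076

141.91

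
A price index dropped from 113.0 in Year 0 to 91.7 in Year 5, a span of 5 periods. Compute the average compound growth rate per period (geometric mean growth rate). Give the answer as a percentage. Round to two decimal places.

Growth factor = (91.7/113.0)^(1/5) = (0.811504)^(1/5) = 0.959087
Growth rate = 0.959087 − 1 = -0.040913 = -4.0913%

-4.09%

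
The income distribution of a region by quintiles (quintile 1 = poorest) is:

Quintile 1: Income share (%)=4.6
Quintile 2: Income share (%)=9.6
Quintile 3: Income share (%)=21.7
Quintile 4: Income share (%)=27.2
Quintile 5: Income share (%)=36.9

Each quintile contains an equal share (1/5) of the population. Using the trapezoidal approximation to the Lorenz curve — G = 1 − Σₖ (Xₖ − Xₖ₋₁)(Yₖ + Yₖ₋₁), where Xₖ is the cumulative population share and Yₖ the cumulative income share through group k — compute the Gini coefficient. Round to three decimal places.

Cumulative income shares Yₖ: 0.0460, 0.1420, 0.3590, 0.6310, 1.0000
Σ (Xₖ−Xₖ₋₁)(Yₖ+Yₖ₋₁) = (1/5)(0.0460+0.0000) + (1/5)(0.1420+0.0460) + (1/5)(0.3590+0.1420) + (1/5)(0.6310+0.3590) + (1/5)(1.0000+0.6310)
  = 0.0092 + 0.0376 + 0.1002 + 0.1980 + 0.3262 = 0.6712
G = 1 − 0.6712 = 0.3288

0.329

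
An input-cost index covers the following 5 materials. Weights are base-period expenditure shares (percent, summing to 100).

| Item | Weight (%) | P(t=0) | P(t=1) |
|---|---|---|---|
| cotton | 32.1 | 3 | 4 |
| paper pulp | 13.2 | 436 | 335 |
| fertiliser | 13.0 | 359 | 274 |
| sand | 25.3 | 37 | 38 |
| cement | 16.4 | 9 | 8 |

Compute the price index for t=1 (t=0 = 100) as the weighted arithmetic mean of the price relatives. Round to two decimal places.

103.43

cotton: 32.1 × (4/3) = 32.1 × 1.333333 = 42.8000
paper pulp: 13.2 × (335/436) = 13.2 × 0.768349 = 10.1422
fertiliser: 13.0 × (274/359) = 13.0 × 0.763231 = 9.9220
sand: 25.3 × (38/37) = 25.3 × 1.027027 = 25.9838
cement: 16.4 × (8/9) = 16.4 × 0.888889 = 14.5778
Index = Σ wᵢ·(p₁ᵢ/p₀ᵢ) = 42.8000 + 10.1422 + 9.9220 + 25.9838 + 14.5778 = 103.4258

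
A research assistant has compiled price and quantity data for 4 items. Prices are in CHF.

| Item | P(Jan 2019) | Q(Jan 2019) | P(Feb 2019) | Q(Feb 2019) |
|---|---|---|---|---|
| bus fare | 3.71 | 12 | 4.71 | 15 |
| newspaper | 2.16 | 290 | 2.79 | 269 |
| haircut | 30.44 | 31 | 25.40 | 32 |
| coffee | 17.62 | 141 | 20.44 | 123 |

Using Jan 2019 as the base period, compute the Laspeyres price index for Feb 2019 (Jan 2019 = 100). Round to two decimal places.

Laspeyres price index uses base-period quantities as weights.
ΣP(Feb 2019)·Q(Jan 2019) = 4.71×12 + 2.79×290 + 25.40×31 + 20.44×141 = 56.52 + 809.1 + 787.4 + 2882.04 = 4535.06
ΣP(Jan 2019)·Q(Jan 2019) = 3.71×12 + 2.16×290 + 30.44×31 + 17.62×141 = 44.52 + 626.4 + 943.64 + 2484.42 = 4098.98
Index = 4535.06 / 4098.98 × 100 = 110.6387

110.64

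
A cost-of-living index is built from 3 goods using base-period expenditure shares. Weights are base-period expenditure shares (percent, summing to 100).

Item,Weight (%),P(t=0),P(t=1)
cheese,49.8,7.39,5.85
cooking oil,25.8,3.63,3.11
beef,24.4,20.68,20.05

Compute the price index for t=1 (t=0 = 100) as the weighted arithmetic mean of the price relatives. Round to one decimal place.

cheese: 49.8 × (5.85/7.39) = 49.8 × 0.791610 = 39.4222
cooking oil: 25.8 × (3.11/3.63) = 25.8 × 0.856749 = 22.1041
beef: 24.4 × (20.05/20.68) = 24.4 × 0.969536 = 23.6567
Index = Σ wᵢ·(p₁ᵢ/p₀ᵢ) = 39.4222 + 22.1041 + 23.6567 = 85.1830

85.2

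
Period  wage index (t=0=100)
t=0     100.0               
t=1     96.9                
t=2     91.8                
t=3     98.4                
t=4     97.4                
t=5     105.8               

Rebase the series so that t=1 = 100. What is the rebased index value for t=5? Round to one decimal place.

109.2

Rebased(t=5) = 105.8 / 96.9 × 100 = 109.1847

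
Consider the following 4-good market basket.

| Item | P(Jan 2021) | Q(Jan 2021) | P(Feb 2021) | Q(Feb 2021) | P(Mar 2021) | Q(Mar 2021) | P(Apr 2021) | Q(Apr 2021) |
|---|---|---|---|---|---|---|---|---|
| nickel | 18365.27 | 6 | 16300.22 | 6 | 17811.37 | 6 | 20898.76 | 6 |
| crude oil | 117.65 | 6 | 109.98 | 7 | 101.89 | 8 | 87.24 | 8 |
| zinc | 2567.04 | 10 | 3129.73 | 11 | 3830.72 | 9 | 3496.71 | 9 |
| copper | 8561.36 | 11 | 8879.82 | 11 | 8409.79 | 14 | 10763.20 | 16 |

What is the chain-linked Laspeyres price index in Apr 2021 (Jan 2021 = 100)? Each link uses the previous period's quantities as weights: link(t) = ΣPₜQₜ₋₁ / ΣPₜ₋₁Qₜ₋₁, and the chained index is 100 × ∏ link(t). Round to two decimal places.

122.76

Link Jan 2021→Feb 2021:
ΣP(Feb 2021)Q(Jan 2021) = 16300.22×6 + 109.98×6 + 3129.73×10 + 8879.82×11 = 97801.32 + 659.88 + 31297.3 + 97678.02 = 227436.52
ΣP(Jan 2021)Q(Jan 2021) = 18365.27×6 + 117.65×6 + 2567.04×10 + 8561.36×11 = 110191.62 + 705.9 + 25670.4 + 94174.96 = 230742.88
link = 227436.52/230742.88 = 0.985671
Link Feb 2021→Mar 2021:
ΣP(Mar 2021)Q(Feb 2021) = 17811.37×6 + 101.89×7 + 3830.72×11 + 8409.79×11 = 106868.22 + 713.23 + 42137.92 + 92507.69 = 242227.06
ΣP(Feb 2021)Q(Feb 2021) = 16300.22×6 + 109.98×7 + 3129.73×11 + 8879.82×11 = 97801.32 + 769.86 + 34427.03 + 97678.02 = 230676.23
link = 242227.06/230676.23 = 1.050074
Link Mar 2021→Apr 2021:
ΣP(Apr 2021)Q(Mar 2021) = 20898.76×6 + 87.24×8 + 3496.71×9 + 10763.20×14 = 125392.56 + 697.92 + 31470.39 + 150684.8 = 308245.67
ΣP(Mar 2021)Q(Mar 2021) = 17811.37×6 + 101.89×8 + 3830.72×9 + 8409.79×14 = 106868.22 + 815.12 + 34476.48 + 117737.06 = 259896.88
link = 308245.67/259896.88 = 1.186031
Chained index = 100 × 0.985671 × 1.050074 × 1.186031 = 122.7574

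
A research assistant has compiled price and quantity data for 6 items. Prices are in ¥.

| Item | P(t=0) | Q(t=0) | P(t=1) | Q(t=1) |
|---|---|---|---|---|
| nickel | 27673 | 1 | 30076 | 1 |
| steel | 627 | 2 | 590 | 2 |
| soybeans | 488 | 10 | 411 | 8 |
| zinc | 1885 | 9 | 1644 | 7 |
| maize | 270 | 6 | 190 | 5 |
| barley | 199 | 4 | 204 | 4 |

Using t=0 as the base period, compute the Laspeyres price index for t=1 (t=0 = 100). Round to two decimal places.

Laspeyres price index uses base-period quantities as weights.
ΣP(t=1)·Q(t=0) = 30076×1 + 590×2 + 411×10 + 1644×9 + 190×6 + 204×4 = 30076 + 1180 + 4110 + 14796 + 1140 + 816 = 52118
ΣP(t=0)·Q(t=0) = 27673×1 + 627×2 + 488×10 + 1885×9 + 270×6 + 199×4 = 27673 + 1254 + 4880 + 16965 + 1620 + 796 = 53188
Index = 52118 / 53188 × 100 = 97.9883

97.99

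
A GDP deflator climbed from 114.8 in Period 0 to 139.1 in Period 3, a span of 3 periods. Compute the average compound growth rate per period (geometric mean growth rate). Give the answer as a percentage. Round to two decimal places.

6.61%

Growth factor = (139.1/114.8)^(1/3) = (1.211672)^(1/3) = 1.066093
Growth rate = 1.066093 − 1 = 0.066093 = 6.6093%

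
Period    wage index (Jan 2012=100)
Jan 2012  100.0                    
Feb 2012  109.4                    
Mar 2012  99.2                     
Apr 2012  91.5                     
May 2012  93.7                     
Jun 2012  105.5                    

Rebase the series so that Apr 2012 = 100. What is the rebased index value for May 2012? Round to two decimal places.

Rebased(May 2012) = 93.7 / 91.5 × 100 = 102.4044

102.40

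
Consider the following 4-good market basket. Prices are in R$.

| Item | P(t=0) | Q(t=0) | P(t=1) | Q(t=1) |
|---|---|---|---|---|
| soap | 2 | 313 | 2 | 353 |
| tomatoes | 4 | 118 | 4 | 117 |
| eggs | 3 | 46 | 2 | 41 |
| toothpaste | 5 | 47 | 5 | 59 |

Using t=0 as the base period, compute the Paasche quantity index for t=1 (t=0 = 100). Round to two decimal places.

Paasche quantity index uses current-period prices as weights.
ΣP(t=1)·Q(t=1) = 2×353 + 4×117 + 2×41 + 5×59 = 706 + 468 + 82 + 295 = 1551
ΣP(t=1)·Q(t=0) = 2×313 + 4×118 + 2×46 + 5×47 = 626 + 472 + 92 + 235 = 1425
Index = 1551 / 1425 × 100 = 108.8421

108.84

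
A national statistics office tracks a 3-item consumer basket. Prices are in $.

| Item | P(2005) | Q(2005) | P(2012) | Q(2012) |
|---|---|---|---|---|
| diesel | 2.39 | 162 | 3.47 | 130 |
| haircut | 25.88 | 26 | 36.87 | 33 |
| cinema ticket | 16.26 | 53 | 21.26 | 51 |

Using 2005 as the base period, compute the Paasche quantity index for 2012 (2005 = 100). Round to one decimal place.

103.9

Paasche quantity index uses current-period prices as weights.
ΣP(2012)·Q(2012) = 3.47×130 + 36.87×33 + 21.26×51 = 451.1 + 1216.71 + 1084.26 = 2752.07
ΣP(2012)·Q(2005) = 3.47×162 + 36.87×26 + 21.26×53 = 562.14 + 958.62 + 1126.78 = 2647.54
Index = 2752.07 / 2647.54 × 100 = 103.9482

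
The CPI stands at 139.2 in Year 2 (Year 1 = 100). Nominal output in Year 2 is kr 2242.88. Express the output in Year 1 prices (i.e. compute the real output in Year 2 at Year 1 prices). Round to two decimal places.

Real = Nominal ÷ (Index/100) = 2242.88 ÷ (139.2/100)
     = 2242.88 ÷ 1.392 = 1611.2644

1611.26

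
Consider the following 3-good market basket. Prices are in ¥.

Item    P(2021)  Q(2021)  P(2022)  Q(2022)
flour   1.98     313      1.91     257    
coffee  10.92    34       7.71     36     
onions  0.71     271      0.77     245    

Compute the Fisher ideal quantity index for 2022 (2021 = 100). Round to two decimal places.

90.24

Laspeyres component (base-period weights):
ΣP(2021)Q(2022) = 1.98×257 + 10.92×36 + 0.71×245 = 508.86 + 393.12 + 173.95 = 1075.93
ΣP(2021)Q(2021) = 1.98×313 + 10.92×34 + 0.71×271 = 619.74 + 371.28 + 192.41 = 1183.43
L = 1075.93 / 1183.43 × 100 = 90.9162
Paasche component (current-period weights):
ΣP(2022)Q(2022) = 1.91×257 + 7.71×36 + 0.77×245 = 490.87 + 277.56 + 188.65 = 957.08
ΣP(2022)Q(2021) = 1.91×313 + 7.71×34 + 0.77×271 = 597.83 + 262.14 + 208.67 = 1068.64
P = 957.08 / 1068.64 × 100 = 89.5606
Fisher = √(L × P) = √(90.9162 × 89.5606) = 90.2359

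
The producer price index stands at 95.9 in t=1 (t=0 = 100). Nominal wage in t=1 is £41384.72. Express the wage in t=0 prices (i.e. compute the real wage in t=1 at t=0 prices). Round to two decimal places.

Real = Nominal ÷ (Index/100) = 41384.72 ÷ (95.9/100)
     = 41384.72 ÷ 0.959 = 43154.0355

43154.04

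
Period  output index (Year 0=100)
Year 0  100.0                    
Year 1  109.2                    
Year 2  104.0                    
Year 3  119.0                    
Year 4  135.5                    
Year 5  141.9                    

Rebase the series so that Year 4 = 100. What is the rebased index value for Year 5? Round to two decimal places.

Rebased(Year 5) = 141.9 / 135.5 × 100 = 104.7232

104.72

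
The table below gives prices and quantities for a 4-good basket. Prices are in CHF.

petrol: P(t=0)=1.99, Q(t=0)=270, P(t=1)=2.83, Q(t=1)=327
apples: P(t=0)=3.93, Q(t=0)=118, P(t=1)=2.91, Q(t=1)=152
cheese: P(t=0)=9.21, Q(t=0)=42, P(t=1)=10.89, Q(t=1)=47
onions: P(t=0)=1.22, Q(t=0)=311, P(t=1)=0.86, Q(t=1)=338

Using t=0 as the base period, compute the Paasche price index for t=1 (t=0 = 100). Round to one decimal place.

103.7

Paasche price index uses current-period quantities as weights.
ΣP(t=1)·Q(t=1) = 2.83×327 + 2.91×152 + 10.89×47 + 0.86×338 = 925.41 + 442.32 + 511.83 + 290.68 = 2170.24
ΣP(t=0)·Q(t=1) = 1.99×327 + 3.93×152 + 9.21×47 + 1.22×338 = 650.73 + 597.36 + 432.87 + 412.36 = 2093.32
Index = 2170.24 / 2093.32 × 100 = 103.6745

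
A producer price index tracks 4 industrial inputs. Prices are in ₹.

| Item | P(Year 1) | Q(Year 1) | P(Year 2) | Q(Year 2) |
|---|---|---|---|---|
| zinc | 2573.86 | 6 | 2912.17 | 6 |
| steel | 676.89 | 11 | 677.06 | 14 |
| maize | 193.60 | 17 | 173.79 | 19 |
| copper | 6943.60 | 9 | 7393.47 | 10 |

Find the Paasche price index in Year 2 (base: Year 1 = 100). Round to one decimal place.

106.3

Paasche price index uses current-period quantities as weights.
ΣP(Year 2)·Q(Year 2) = 2912.17×6 + 677.06×14 + 173.79×19 + 7393.47×10 = 17473.02 + 9478.84 + 3302.01 + 73934.7 = 104188.57
ΣP(Year 1)·Q(Year 2) = 2573.86×6 + 676.89×14 + 193.60×19 + 6943.60×10 = 15443.16 + 9476.46 + 3678.4 + 69436 = 98034.02
Index = 104188.57 / 98034.02 × 100 = 106.2780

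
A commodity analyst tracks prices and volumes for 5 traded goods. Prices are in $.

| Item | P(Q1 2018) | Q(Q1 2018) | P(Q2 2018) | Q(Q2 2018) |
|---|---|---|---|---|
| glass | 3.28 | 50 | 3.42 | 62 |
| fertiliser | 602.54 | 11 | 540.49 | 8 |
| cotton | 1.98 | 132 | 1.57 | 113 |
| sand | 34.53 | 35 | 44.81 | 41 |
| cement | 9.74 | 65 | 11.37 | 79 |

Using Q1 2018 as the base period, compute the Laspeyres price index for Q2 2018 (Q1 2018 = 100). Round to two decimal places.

Laspeyres price index uses base-period quantities as weights.
ΣP(Q2 2018)·Q(Q1 2018) = 3.42×50 + 540.49×11 + 1.57×132 + 44.81×35 + 11.37×65 = 171 + 5945.39 + 207.24 + 1568.35 + 739.05 = 8631.03
ΣP(Q1 2018)·Q(Q1 2018) = 3.28×50 + 602.54×11 + 1.98×132 + 34.53×35 + 9.74×65 = 164 + 6627.94 + 261.36 + 1208.55 + 633.1 = 8894.95
Index = 8631.03 / 8894.95 × 100 = 97.0329

97.03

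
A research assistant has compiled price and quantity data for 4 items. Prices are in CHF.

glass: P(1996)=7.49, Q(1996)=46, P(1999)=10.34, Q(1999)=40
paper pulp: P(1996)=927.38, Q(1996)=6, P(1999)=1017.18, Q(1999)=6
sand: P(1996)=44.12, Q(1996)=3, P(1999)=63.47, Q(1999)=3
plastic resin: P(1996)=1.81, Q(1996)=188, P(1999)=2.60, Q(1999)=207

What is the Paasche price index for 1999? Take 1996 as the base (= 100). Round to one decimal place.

Paasche price index uses current-period quantities as weights.
ΣP(1999)·Q(1999) = 10.34×40 + 1017.18×6 + 63.47×3 + 2.60×207 = 413.6 + 6103.08 + 190.41 + 538.2 = 7245.29
ΣP(1996)·Q(1999) = 7.49×40 + 927.38×6 + 44.12×3 + 1.81×207 = 299.6 + 5564.28 + 132.36 + 374.67 = 6370.91
Index = 7245.29 / 6370.91 × 100 = 113.7246

113.7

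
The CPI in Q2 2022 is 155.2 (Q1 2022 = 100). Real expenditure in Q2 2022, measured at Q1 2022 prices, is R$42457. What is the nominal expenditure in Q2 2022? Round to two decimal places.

65893.26

Nominal = Real × (Index/100) = 42457 × (155.2/100)
        = 42457 × 1.552 = 65893.2640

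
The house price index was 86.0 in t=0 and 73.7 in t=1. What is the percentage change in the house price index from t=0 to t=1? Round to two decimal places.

Change = (73.7 − 86.0) / 86.0 × 100
       = -12.3 / 86.0 × 100 = -14.3023%

-14.30%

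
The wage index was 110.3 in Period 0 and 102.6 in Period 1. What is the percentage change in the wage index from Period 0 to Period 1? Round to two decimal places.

-6.98%

Change = (102.6 − 110.3) / 110.3 × 100
       = -7.7 / 110.3 × 100 = -6.9810%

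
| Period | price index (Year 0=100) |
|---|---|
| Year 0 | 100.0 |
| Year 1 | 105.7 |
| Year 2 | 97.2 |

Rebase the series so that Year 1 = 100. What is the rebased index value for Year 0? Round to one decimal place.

Rebased(Year 0) = 100.0 / 105.7 × 100 = 94.6074

94.6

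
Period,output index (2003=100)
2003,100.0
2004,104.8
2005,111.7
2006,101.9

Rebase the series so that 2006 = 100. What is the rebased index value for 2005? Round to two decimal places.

Rebased(2005) = 111.7 / 101.9 × 100 = 109.6173

109.62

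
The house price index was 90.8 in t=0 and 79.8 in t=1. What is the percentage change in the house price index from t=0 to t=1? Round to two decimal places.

Change = (79.8 − 90.8) / 90.8 × 100
       = -11.0 / 90.8 × 100 = -12.1145%

-12.11%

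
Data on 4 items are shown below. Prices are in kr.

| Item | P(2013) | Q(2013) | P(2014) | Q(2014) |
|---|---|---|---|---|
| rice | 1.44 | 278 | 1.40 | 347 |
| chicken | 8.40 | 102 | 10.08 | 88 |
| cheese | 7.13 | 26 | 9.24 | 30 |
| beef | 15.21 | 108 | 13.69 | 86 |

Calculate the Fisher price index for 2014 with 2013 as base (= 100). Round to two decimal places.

102.03

Laspeyres component (base-period weights):
ΣP(2014)Q(2013) = 1.40×278 + 10.08×102 + 9.24×26 + 13.69×108 = 389.2 + 1028.16 + 240.24 + 1478.52 = 3136.12
ΣP(2013)Q(2013) = 1.44×278 + 8.40×102 + 7.13×26 + 15.21×108 = 400.32 + 856.8 + 185.38 + 1642.68 = 3085.18
L = 3136.12 / 3085.18 × 100 = 101.6511
Paasche component (current-period weights):
ΣP(2014)Q(2014) = 1.40×347 + 10.08×88 + 9.24×30 + 13.69×86 = 485.8 + 887.04 + 277.2 + 1177.34 = 2827.38
ΣP(2013)Q(2014) = 1.44×347 + 8.40×88 + 7.13×30 + 15.21×86 = 499.68 + 739.2 + 213.9 + 1308.06 = 2760.84
P = 2827.38 / 2760.84 × 100 = 102.4101
Fisher = √(L × P) = √(101.6511 × 102.4101) = 102.0299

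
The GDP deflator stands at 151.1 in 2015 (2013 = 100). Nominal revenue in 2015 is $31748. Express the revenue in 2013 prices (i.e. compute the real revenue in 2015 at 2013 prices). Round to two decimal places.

Real = Nominal ÷ (Index/100) = 31748 ÷ (151.1/100)
     = 31748 ÷ 1.511 = 21011.2508

21011.25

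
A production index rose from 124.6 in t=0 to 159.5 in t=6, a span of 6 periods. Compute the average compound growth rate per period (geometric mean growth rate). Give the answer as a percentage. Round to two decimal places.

4.20%

Growth factor = (159.5/124.6)^(1/6) = (1.280096)^(1/6) = 1.042015
Growth rate = 1.042015 − 1 = 0.042015 = 4.2015%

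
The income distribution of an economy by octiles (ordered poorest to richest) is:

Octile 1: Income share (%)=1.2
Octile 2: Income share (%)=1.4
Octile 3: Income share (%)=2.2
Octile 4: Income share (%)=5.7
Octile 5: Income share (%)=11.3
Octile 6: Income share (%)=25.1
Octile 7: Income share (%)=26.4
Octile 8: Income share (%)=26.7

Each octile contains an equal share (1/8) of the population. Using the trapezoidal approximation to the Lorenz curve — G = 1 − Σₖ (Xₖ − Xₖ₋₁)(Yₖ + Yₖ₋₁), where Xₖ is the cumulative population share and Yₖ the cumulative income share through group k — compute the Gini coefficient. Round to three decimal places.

0.472

Cumulative income shares Yₖ: 0.0120, 0.0260, 0.0480, 0.1050, 0.2180, 0.4690, 0.7330, 1.0000
Σ (Xₖ−Xₖ₋₁)(Yₖ+Yₖ₋₁) = (1/8)(0.0120+0.0000) + (1/8)(0.0260+0.0120) + (1/8)(0.0480+0.0260) + (1/8)(0.1050+0.0480) + (1/8)(0.2180+0.1050) + (1/8)(0.4690+0.2180) + (1/8)(0.7330+0.4690) + (1/8)(1.0000+0.7330)
  = 0.0015 + 0.0047 + 0.0092 + 0.0191 + 0.0404 + 0.0859 + 0.1503 + 0.2166 = 0.5278
G = 1 − 0.5278 = 0.4722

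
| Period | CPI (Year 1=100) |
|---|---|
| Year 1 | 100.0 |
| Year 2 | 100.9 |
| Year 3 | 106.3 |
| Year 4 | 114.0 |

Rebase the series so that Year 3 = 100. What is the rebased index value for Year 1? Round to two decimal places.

Rebased(Year 1) = 100.0 / 106.3 × 100 = 94.0734

94.07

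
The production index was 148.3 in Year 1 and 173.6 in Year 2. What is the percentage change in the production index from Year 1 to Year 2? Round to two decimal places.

Change = (173.6 − 148.3) / 148.3 × 100
       = 25.3 / 148.3 × 100 = 17.0600%

17.06%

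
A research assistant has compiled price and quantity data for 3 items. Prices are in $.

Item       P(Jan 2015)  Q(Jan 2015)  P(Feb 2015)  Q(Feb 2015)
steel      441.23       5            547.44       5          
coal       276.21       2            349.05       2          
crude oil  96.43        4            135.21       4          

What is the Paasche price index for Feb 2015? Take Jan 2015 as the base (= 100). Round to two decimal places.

Paasche price index uses current-period quantities as weights.
ΣP(Feb 2015)·Q(Feb 2015) = 547.44×5 + 349.05×2 + 135.21×4 = 2737.2 + 698.1 + 540.84 = 3976.14
ΣP(Jan 2015)·Q(Feb 2015) = 441.23×5 + 276.21×2 + 96.43×4 = 2206.15 + 552.42 + 385.72 = 3144.29
Index = 3976.14 / 3144.29 × 100 = 126.4559

126.46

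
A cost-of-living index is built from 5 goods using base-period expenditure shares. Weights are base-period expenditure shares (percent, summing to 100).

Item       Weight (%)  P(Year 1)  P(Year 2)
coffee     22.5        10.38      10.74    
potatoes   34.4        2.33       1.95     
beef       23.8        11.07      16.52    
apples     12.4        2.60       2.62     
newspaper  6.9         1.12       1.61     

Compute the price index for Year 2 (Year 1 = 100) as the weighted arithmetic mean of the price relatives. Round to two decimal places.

110.00

coffee: 22.5 × (10.74/10.38) = 22.5 × 1.034682 = 23.2803
potatoes: 34.4 × (1.95/2.33) = 34.4 × 0.836910 = 28.7897
beef: 23.8 × (16.52/11.07) = 23.8 × 1.492322 = 35.5173
apples: 12.4 × (2.62/2.60) = 12.4 × 1.007692 = 12.4954
newspaper: 6.9 × (1.61/1.12) = 6.9 × 1.437500 = 9.9188
Index = Σ wᵢ·(p₁ᵢ/p₀ᵢ) = 23.2803 + 28.7897 + 35.5173 + 12.4954 + 9.9188 = 110.0014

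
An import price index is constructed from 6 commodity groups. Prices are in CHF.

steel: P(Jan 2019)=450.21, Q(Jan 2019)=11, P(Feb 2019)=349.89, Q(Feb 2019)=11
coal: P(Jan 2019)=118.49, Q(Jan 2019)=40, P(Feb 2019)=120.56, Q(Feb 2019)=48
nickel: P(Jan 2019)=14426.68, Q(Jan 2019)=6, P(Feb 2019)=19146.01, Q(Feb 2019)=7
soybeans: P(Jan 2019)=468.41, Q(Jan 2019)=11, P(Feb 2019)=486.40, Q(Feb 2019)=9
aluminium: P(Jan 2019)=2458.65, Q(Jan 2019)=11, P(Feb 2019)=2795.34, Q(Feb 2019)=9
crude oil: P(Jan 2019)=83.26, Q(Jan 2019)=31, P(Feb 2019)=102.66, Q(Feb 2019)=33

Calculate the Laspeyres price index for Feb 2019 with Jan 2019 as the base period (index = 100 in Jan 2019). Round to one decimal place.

Laspeyres price index uses base-period quantities as weights.
ΣP(Feb 2019)·Q(Jan 2019) = 349.89×11 + 120.56×40 + 19146.01×6 + 486.40×11 + 2795.34×11 + 102.66×31 = 3848.79 + 4822.4 + 114876.06 + 5350.4 + 30748.74 + 3182.46 = 162828.85
ΣP(Jan 2019)·Q(Jan 2019) = 450.21×11 + 118.49×40 + 14426.68×6 + 468.41×11 + 2458.65×11 + 83.26×31 = 4952.31 + 4739.6 + 86560.08 + 5152.51 + 27045.15 + 2581.06 = 131030.71
Index = 162828.85 / 131030.71 × 100 = 124.2677

124.3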